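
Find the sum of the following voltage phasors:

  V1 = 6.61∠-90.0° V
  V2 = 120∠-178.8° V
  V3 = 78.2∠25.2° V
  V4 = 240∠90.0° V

Step 1 — Convert each phasor to rectangular form:
  V1 = 6.61·(cos(-90.0°) + j·sin(-90.0°)) = 0 - j6.61 V
  V2 = 120·(cos(-178.8°) + j·sin(-178.8°)) = -120 - j2.513 V
  V3 = 78.2·(cos(25.2°) + j·sin(25.2°)) = 70.76 + j33.3 V
  V4 = 240·(cos(90.0°) + j·sin(90.0°)) = 0 + j240 V
Step 2 — Sum components: V_total = -49.22 + j264.2 V.
Step 3 — Convert to polar: |V_total| = 268.7 V, ∠V_total = 100.6°.

V_total = 268.7∠100.6° V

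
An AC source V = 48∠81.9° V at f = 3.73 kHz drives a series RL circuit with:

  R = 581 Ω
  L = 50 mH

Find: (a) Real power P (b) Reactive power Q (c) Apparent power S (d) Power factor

Step 1 — Angular frequency: ω = 2π·f = 2π·3730 = 2.344e+04 rad/s.
Step 2 — Component impedances:
  R: Z = R = 581 Ω
  L: Z = jωL = j·2.344e+04·0.05 = 0 + j1172 Ω
Step 3 — Series combination: Z_total = R + L = 581 + j1172 Ω = 1308∠63.6° Ω.
Step 4 — Source phasor: V = 48∠81.9° V = 6.763 + j47.52 V.
Step 5 — Current: I = V / Z = 0.03485 + j0.01151 A = 0.0367∠18.3° A.
Step 6 — Complex power: S = V·I* = 0.7825 + j1.578 VA.
Step 7 — Real power: P = Re(S) = 0.7825 W.
Step 8 — Reactive power: Q = Im(S) = 1.578 VAR.
Step 9 — Apparent power: |S| = 1.762 VA.
Step 10 — Power factor: PF = P/|S| = 0.4442 (lagging).

(a) P = 0.7825 W  (b) Q = 1.578 VAR  (c) S = 1.762 VA  (d) PF = 0.4442 (lagging)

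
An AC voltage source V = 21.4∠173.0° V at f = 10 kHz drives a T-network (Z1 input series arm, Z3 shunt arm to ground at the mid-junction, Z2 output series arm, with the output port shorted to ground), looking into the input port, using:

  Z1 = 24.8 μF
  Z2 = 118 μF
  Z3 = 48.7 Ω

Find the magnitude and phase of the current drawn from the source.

Step 1 — Angular frequency: ω = 2π·f = 2π·1e+04 = 6.283e+04 rad/s.
Step 2 — Component impedances:
  Z1: Z = 1/(jωC) = -j/(ω·C) = 0 - j0.6418 Ω
  Z2: Z = 1/(jωC) = -j/(ω·C) = 0 - j0.1349 Ω
  Z3: Z = R = 48.7 Ω
Step 3 — With the output port shorted to ground, the output series arm Z2 runs from the junction to ground; the shunt arm Z3 also runs from the junction to ground. They appear in parallel: Z3 || Z2 = 0.0003735 - j0.1349 Ω.
Step 4 — Series with input arm Z1: Z_in = Z1 + (Z3 || Z2) = 0.0003735 - j0.7766 Ω = 0.7766∠-90.0° Ω.
Step 5 — Source phasor: V = 21.4∠173.0° V = -21.24 + j2.608 V.
Step 6 — Ohm's law: I = V / Z_total = (-21.24 + j2.608) / (0.0003735 - j0.7766) = -3.371 - j27.35 A.
Step 7 — Convert to polar: |I| = 27.55 A, ∠I = -97.0°.

I = 27.55∠-97.0° A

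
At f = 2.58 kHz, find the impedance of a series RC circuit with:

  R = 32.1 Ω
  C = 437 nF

Step 1 — Angular frequency: ω = 2π·f = 2π·2580 = 1.621e+04 rad/s.
Step 2 — Component impedances:
  R: Z = R = 32.1 Ω
  C: Z = 1/(jωC) = -j/(ω·C) = 0 - j141.2 Ω
Step 3 — Series combination: Z_total = R + C = 32.1 - j141.2 Ω = 144.8∠-77.2° Ω.

Z = 32.1 - j141.2 Ω = 144.8∠-77.2° Ω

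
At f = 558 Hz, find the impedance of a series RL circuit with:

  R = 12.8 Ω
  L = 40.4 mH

Step 1 — Angular frequency: ω = 2π·f = 2π·558 = 3506 rad/s.
Step 2 — Component impedances:
  R: Z = R = 12.8 Ω
  L: Z = jωL = j·3506·0.0404 = 0 + j141.6 Ω
Step 3 — Series combination: Z_total = R + L = 12.8 + j141.6 Ω = 142.2∠84.8° Ω.

Z = 12.8 + j141.6 Ω = 142.2∠84.8° Ω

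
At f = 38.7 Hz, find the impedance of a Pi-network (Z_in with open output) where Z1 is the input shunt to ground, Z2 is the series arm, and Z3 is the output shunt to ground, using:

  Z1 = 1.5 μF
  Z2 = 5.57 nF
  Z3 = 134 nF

Step 1 — Angular frequency: ω = 2π·f = 2π·38.7 = 243.2 rad/s.
Step 2 — Component impedances:
  Z1: Z = 1/(jωC) = -j/(ω·C) = 0 - j2742 Ω
  Z2: Z = 1/(jωC) = -j/(ω·C) = 0 - j7.383e+05 Ω
  Z3: Z = 1/(jωC) = -j/(ω·C) = 0 - j3.069e+04 Ω
Step 3 — With open output, the series arm Z2 and the output shunt Z3 appear in series to ground: Z2 + Z3 = 0 - j7.69e+05 Ω.
Step 4 — Parallel with input shunt Z1: Z_in = Z1 || (Z2 + Z3) = 0 - j2732 Ω = 2732∠-90.0° Ω.

Z = 0 - j2732 Ω = 2732∠-90.0° Ω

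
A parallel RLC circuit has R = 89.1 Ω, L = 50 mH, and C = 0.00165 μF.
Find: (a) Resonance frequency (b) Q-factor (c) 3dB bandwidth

Step 1 — Resonance: ω₀ = 1/√(LC) = 1/√(0.05·1.65e-09) = 1.101e+05 rad/s.
Step 2 — f₀ = ω₀/(2π) = 1.752e+04 Hz.
Step 3 — Parallel Q: Q = R/(ω₀L) = 89.1/(1.101e+05·0.05) = 0.01619.
Step 4 — Bandwidth: Δω = ω₀/Q = 6.802e+06 rad/s; BW = Δω/(2π) = 1.083e+06 Hz.

(a) f₀ = 1.752e+04 Hz  (b) Q = 0.01619  (c) BW = 1.083e+06 Hz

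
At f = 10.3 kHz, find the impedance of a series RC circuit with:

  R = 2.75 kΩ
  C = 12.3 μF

Step 1 — Angular frequency: ω = 2π·f = 2π·1.03e+04 = 6.472e+04 rad/s.
Step 2 — Component impedances:
  R: Z = R = 2750 Ω
  C: Z = 1/(jωC) = -j/(ω·C) = 0 - j1.256 Ω
Step 3 — Series combination: Z_total = R + C = 2750 - j1.256 Ω = 2750∠-0.0° Ω.

Z = 2750 - j1.256 Ω = 2750∠-0.0° Ω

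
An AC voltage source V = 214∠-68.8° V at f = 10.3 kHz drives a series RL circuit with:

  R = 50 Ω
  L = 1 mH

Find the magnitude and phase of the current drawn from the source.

Step 1 — Angular frequency: ω = 2π·f = 2π·1.03e+04 = 6.472e+04 rad/s.
Step 2 — Component impedances:
  R: Z = R = 50 Ω
  L: Z = jωL = j·6.472e+04·0.001 = 0 + j64.72 Ω
Step 3 — Series combination: Z_total = R + L = 50 + j64.72 Ω = 81.78∠52.3° Ω.
Step 4 — Source phasor: V = 214∠-68.8° V = 77.39 - j199.5 V.
Step 5 — Ohm's law: I = V / Z_total = (77.39 - j199.5) / (50 + j64.72) = -1.352 - j2.24 A.
Step 6 — Convert to polar: |I| = 2.617 A, ∠I = -121.1°.

I = 2.617∠-121.1° A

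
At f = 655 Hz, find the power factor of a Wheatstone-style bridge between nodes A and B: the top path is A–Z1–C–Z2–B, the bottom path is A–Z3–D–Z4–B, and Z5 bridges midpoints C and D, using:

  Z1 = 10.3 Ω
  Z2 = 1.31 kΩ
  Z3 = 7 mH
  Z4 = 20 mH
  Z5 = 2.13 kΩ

Step 1 — Angular frequency: ω = 2π·f = 2π·655 = 4115 rad/s.
Step 2 — Component impedances:
  Z1: Z = R = 10.3 Ω
  Z2: Z = R = 1310 Ω
  Z3: Z = jωL = j·4115·0.007 = 0 + j28.81 Ω
  Z4: Z = jωL = j·4115·0.02 = 0 + j82.31 Ω
  Z5: Z = R = 2130 Ω
Step 3 — Bridge requires nodal analysis (the Z5 bridge couples midpoints C and D, so the two paths cannot be reduced to a simple series/parallel combination). Setting node B to ground and injecting 1 A at node A, the 3-node admittance system at A, C, D solves to V_A = Z_AB = 9.642 + j110.3 Ω = 110.7∠85.0° Ω.
Step 4 — Power factor: PF = cos(φ) = Re(Z)/|Z| = 9.6422/110.69 = 0.08711.
Step 5 — Type: Im(Z) = 110.3 ⇒ lagging (phase φ = 85.0°).

PF = 0.08711 (lagging, φ = 85.0°)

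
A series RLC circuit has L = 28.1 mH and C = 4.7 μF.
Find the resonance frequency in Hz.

Step 1 — Resonance condition Im(Z)=0 gives ω₀ = 1/√(LC).
Step 2 — ω₀ = 1/√(0.0281·4.7e-06) = 2752 rad/s.
Step 3 — f₀ = ω₀/(2π) = 437.9 Hz.

f₀ = 437.9 Hz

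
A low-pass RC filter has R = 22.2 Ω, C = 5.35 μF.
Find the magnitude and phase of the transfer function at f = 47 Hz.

Step 1 — Angular frequency: ω = 2π·47 = 295.3 rad/s.
Step 2 — Transfer function: H(jω) = 1/(1 + jωRC).
Step 3 — Denominator: 1 + jωRC = 1 + j·295.3·22.2·5.35e-06 = 1 + j0.03507.
Step 4 — H = 0.9988 - j0.03503.
Step 5 — Magnitude: |H| = 0.9994 (-0.0 dB); phase: φ = -2.0°.

|H| = 0.9994 (-0.0 dB), φ = -2.0°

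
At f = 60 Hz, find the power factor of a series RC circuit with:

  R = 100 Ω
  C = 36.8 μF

Step 1 — Angular frequency: ω = 2π·f = 2π·60 = 377 rad/s.
Step 2 — Component impedances:
  R: Z = R = 100 Ω
  C: Z = 1/(jωC) = -j/(ω·C) = 0 - j72.08 Ω
Step 3 — Series combination: Z_total = R + C = 100 - j72.08 Ω = 123.3∠-35.8° Ω.
Step 4 — Power factor: PF = cos(φ) = Re(Z)/|Z| = 100/123.27 = 0.8112.
Step 5 — Type: Im(Z) = -72.08 ⇒ leading (phase φ = -35.8°).

PF = 0.8112 (leading, φ = -35.8°)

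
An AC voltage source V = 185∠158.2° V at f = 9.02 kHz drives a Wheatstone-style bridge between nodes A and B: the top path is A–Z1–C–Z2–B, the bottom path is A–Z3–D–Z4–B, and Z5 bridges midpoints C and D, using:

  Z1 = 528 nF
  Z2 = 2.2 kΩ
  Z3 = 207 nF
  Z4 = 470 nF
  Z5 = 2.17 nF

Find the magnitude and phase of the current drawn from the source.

Step 1 — Angular frequency: ω = 2π·f = 2π·9020 = 5.667e+04 rad/s.
Step 2 — Component impedances:
  Z1: Z = 1/(jωC) = -j/(ω·C) = 0 - j33.42 Ω
  Z2: Z = R = 2200 Ω
  Z3: Z = 1/(jωC) = -j/(ω·C) = 0 - j85.24 Ω
  Z4: Z = 1/(jωC) = -j/(ω·C) = 0 - j37.54 Ω
  Z5: Z = 1/(jωC) = -j/(ω·C) = 0 - j8131 Ω
Step 3 — Bridge requires nodal analysis (the Z5 bridge couples midpoints C and D, so the two paths cannot be reduced to a simple series/parallel combination). Setting node B to ground and injecting 1 A at node A, the 3-node admittance system at A, C, D solves to V_A = Z_AB = 6.683 - j121.4 Ω = 121.6∠-86.8° Ω.
Step 4 — Source phasor: V = 185∠158.2° V = -171.8 + j68.7 V.
Step 5 — Ohm's law: I = V / Z_total = (-171.8 + j68.7) / (6.683 - j121.4) = -0.6417 - j1.379 A.
Step 6 — Convert to polar: |I| = 1.521 A, ∠I = -115.0°.

I = 1.521∠-115.0° A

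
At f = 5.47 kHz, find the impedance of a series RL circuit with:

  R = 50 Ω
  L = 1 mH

Step 1 — Angular frequency: ω = 2π·f = 2π·5470 = 3.437e+04 rad/s.
Step 2 — Component impedances:
  R: Z = R = 50 Ω
  L: Z = jωL = j·3.437e+04·0.001 = 0 + j34.37 Ω
Step 3 — Series combination: Z_total = R + L = 50 + j34.37 Ω = 60.67∠34.5° Ω.

Z = 50 + j34.37 Ω = 60.67∠34.5° Ω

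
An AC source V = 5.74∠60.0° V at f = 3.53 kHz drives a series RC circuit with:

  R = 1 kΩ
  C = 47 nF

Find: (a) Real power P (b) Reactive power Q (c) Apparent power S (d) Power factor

Step 1 — Angular frequency: ω = 2π·f = 2π·3530 = 2.218e+04 rad/s.
Step 2 — Component impedances:
  R: Z = R = 1000 Ω
  C: Z = 1/(jωC) = -j/(ω·C) = 0 - j959.3 Ω
Step 3 — Series combination: Z_total = R + C = 1000 - j959.3 Ω = 1386∠-43.8° Ω.
Step 4 — Source phasor: V = 5.74∠60.0° V = 2.87 + j4.971 V.
Step 5 — Current: I = V / Z = -0.0009887 + j0.004023 A = 0.004142∠103.8° A.
Step 6 — Complex power: S = V·I* = 0.01716 - j0.01646 VA.
Step 7 — Real power: P = Re(S) = 0.01716 W.
Step 8 — Reactive power: Q = Im(S) = -0.01646 VAR.
Step 9 — Apparent power: |S| = 0.02378 VA.
Step 10 — Power factor: PF = P/|S| = 0.7216 (leading).

(a) P = 0.01716 W  (b) Q = -0.01646 VAR  (c) S = 0.02378 VA  (d) PF = 0.7216 (leading)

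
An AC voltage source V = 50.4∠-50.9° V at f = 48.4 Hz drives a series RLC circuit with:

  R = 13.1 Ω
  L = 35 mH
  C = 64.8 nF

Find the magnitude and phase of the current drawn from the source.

Step 1 — Angular frequency: ω = 2π·f = 2π·48.4 = 304.1 rad/s.
Step 2 — Component impedances:
  R: Z = R = 13.1 Ω
  L: Z = jωL = j·304.1·0.035 = 0 + j10.64 Ω
  C: Z = 1/(jωC) = -j/(ω·C) = 0 - j5.075e+04 Ω
Step 3 — Series combination: Z_total = R + L + C = 13.1 - j5.074e+04 Ω = 5.074e+04∠-90.0° Ω.
Step 4 — Source phasor: V = 50.4∠-50.9° V = 31.79 - j39.11 V.
Step 5 — Ohm's law: I = V / Z_total = (31.79 - j39.11) / (13.1 - j5.074e+04) = 0.0007711 + j0.0006263 A.
Step 6 — Convert to polar: |I| = 0.0009934 A, ∠I = 39.1°.

I = 0.0009934∠39.1° A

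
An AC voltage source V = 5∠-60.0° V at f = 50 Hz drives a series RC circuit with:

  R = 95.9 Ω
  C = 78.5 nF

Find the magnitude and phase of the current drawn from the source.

Step 1 — Angular frequency: ω = 2π·f = 2π·50 = 314.2 rad/s.
Step 2 — Component impedances:
  R: Z = R = 95.9 Ω
  C: Z = 1/(jωC) = -j/(ω·C) = 0 - j4.055e+04 Ω
Step 3 — Series combination: Z_total = R + C = 95.9 - j4.055e+04 Ω = 4.055e+04∠-89.9° Ω.
Step 4 — Source phasor: V = 5∠-60.0° V = 2.5 - j4.33 V.
Step 5 — Ohm's law: I = V / Z_total = (2.5 - j4.33) / (95.9 - j4.055e+04) = 0.0001069 + j6.14e-05 A.
Step 6 — Convert to polar: |I| = 0.0001233 A, ∠I = 29.9°.

I = 0.0001233∠29.9° A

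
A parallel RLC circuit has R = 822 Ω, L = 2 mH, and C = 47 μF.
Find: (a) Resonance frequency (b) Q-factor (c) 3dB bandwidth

Step 1 — Resonance: ω₀ = 1/√(LC) = 1/√(0.002·4.7e-05) = 3262 rad/s.
Step 2 — f₀ = ω₀/(2π) = 519.1 Hz.
Step 3 — Parallel Q: Q = R/(ω₀L) = 822/(3262·0.002) = 126.
Step 4 — Bandwidth: Δω = ω₀/Q = 25.88 rad/s; BW = Δω/(2π) = 4.12 Hz.

(a) f₀ = 519.1 Hz  (b) Q = 126  (c) BW = 4.12 Hz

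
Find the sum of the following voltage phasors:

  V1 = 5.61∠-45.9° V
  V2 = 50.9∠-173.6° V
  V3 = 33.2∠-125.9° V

Step 1 — Convert each phasor to rectangular form:
  V1 = 5.61·(cos(-45.9°) + j·sin(-45.9°)) = 3.904 - j4.029 V
  V2 = 50.9·(cos(-173.6°) + j·sin(-173.6°)) = -50.58 - j5.674 V
  V3 = 33.2·(cos(-125.9°) + j·sin(-125.9°)) = -19.47 - j26.89 V
Step 2 — Sum components: V_total = -66.15 - j36.6 V.
Step 3 — Convert to polar: |V_total| = 75.59 V, ∠V_total = -151.0°.

V_total = 75.59∠-151.0° V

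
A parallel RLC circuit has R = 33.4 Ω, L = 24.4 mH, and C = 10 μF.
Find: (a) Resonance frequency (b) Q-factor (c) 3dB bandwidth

Step 1 — Resonance: ω₀ = 1/√(LC) = 1/√(0.0244·1e-05) = 2024 rad/s.
Step 2 — f₀ = ω₀/(2π) = 322.2 Hz.
Step 3 — Parallel Q: Q = R/(ω₀L) = 33.4/(2024·0.0244) = 0.6762.
Step 4 — Bandwidth: Δω = ω₀/Q = 2994 rad/s; BW = Δω/(2π) = 476.5 Hz.

(a) f₀ = 322.2 Hz  (b) Q = 0.6762  (c) BW = 476.5 Hz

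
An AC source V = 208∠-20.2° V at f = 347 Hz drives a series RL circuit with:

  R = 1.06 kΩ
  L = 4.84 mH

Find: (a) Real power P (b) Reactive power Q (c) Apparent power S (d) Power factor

Step 1 — Angular frequency: ω = 2π·f = 2π·347 = 2180 rad/s.
Step 2 — Component impedances:
  R: Z = R = 1060 Ω
  L: Z = jωL = j·2180·0.00484 = 0 + j10.55 Ω
Step 3 — Series combination: Z_total = R + L = 1060 + j10.55 Ω = 1060∠0.6° Ω.
Step 4 — Source phasor: V = 208∠-20.2° V = 195.2 - j71.82 V.
Step 5 — Current: I = V / Z = 0.1835 - j0.06958 A = 0.1962∠-20.8° A.
Step 6 — Complex power: S = V·I* = 40.81 + j0.4063 VA.
Step 7 — Real power: P = Re(S) = 40.81 W.
Step 8 — Reactive power: Q = Im(S) = 0.4063 VAR.
Step 9 — Apparent power: |S| = 40.81 VA.
Step 10 — Power factor: PF = P/|S| = 1 (lagging).

(a) P = 40.81 W  (b) Q = 0.4063 VAR  (c) S = 40.81 VA  (d) PF = 1 (lagging)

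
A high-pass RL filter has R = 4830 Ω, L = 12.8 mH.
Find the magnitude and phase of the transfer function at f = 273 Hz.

Step 1 — Angular frequency: ω = 2π·273 = 1715 rad/s.
Step 2 — Transfer function: H(jω) = jωL/(R + jωL).
Step 3 — Numerator jωL = j·21.96; denominator R + jωL = 4830 + j21.96.
Step 4 — H = 2.066e-05 + j0.004546.
Step 5 — Magnitude: |H| = 0.004546 (-46.8 dB); phase: φ = 89.7°.

|H| = 0.004546 (-46.8 dB), φ = 89.7°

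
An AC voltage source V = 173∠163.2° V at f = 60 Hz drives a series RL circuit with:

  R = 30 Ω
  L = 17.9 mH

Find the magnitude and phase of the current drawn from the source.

Step 1 — Angular frequency: ω = 2π·f = 2π·60 = 377 rad/s.
Step 2 — Component impedances:
  R: Z = R = 30 Ω
  L: Z = jωL = j·377·0.0179 = 0 + j6.748 Ω
Step 3 — Series combination: Z_total = R + L = 30 + j6.748 Ω = 30.75∠12.7° Ω.
Step 4 — Source phasor: V = 173∠163.2° V = -165.6 + j50 V.
Step 5 — Ohm's law: I = V / Z_total = (-165.6 + j50) / (30 + j6.748) = -4.898 + j2.768 A.
Step 6 — Convert to polar: |I| = 5.626 A, ∠I = 150.5°.

I = 5.626∠150.5° A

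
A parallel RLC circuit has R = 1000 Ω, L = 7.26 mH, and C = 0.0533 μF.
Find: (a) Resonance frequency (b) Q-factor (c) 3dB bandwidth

Step 1 — Resonance: ω₀ = 1/√(LC) = 1/√(0.00726·5.33e-08) = 5.084e+04 rad/s.
Step 2 — f₀ = ω₀/(2π) = 8091 Hz.
Step 3 — Parallel Q: Q = R/(ω₀L) = 1000/(5.084e+04·0.00726) = 2.71.
Step 4 — Bandwidth: Δω = ω₀/Q = 1.876e+04 rad/s; BW = Δω/(2π) = 2986 Hz.

(a) f₀ = 8091 Hz  (b) Q = 2.71  (c) BW = 2986 Hz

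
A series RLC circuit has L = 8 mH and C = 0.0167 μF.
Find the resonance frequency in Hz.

Step 1 — Resonance condition Im(Z)=0 gives ω₀ = 1/√(LC).
Step 2 — ω₀ = 1/√(0.008·1.67e-08) = 8.652e+04 rad/s.
Step 3 — f₀ = ω₀/(2π) = 1.377e+04 Hz.

f₀ = 1.377e+04 Hz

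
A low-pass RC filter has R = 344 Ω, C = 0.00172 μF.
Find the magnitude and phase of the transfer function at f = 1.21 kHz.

Step 1 — Angular frequency: ω = 2π·1210 = 7603 rad/s.
Step 2 — Transfer function: H(jω) = 1/(1 + jωRC).
Step 3 — Denominator: 1 + jωRC = 1 + j·7603·344·1.72e-09 = 1 + j0.004498.
Step 4 — H = 1 - j0.004498.
Step 5 — Magnitude: |H| = 1 (-0.0 dB); phase: φ = -0.3°.

|H| = 1 (-0.0 dB), φ = -0.3°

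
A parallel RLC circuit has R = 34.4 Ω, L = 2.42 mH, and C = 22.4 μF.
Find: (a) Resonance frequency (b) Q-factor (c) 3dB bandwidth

Step 1 — Resonance: ω₀ = 1/√(LC) = 1/√(0.00242·2.24e-05) = 4295 rad/s.
Step 2 — f₀ = ω₀/(2π) = 683.6 Hz.
Step 3 — Parallel Q: Q = R/(ω₀L) = 34.4/(4295·0.00242) = 3.31.
Step 4 — Bandwidth: Δω = ω₀/Q = 1298 rad/s; BW = Δω/(2π) = 206.5 Hz.

(a) f₀ = 683.6 Hz  (b) Q = 3.31  (c) BW = 206.5 Hz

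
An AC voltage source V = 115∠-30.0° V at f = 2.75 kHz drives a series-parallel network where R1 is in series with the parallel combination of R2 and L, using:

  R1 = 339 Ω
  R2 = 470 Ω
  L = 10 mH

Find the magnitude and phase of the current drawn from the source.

Step 1 — Angular frequency: ω = 2π·f = 2π·2750 = 1.728e+04 rad/s.
Step 2 — Component impedances:
  R1: Z = R = 339 Ω
  R2: Z = R = 470 Ω
  L: Z = jωL = j·1.728e+04·0.01 = 0 + j172.8 Ω
Step 3 — Parallel branch: R2 || L = 1/(1/R2 + 1/L) = 55.96 + j152.2 Ω.
Step 4 — Series with R1: Z_total = R1 + (R2 || L) = 395 + j152.2 Ω = 423.3∠21.1° Ω.
Step 5 — Source phasor: V = 115∠-30.0° V = 99.59 - j57.5 V.
Step 6 — Ohm's law: I = V / Z_total = (99.59 - j57.5) / (395 + j152.2) = 0.1707 - j0.2114 A.
Step 7 — Convert to polar: |I| = 0.2717 A, ∠I = -51.1°.

I = 0.2717∠-51.1° A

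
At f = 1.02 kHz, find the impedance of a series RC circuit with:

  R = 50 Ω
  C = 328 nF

Step 1 — Angular frequency: ω = 2π·f = 2π·1020 = 6409 rad/s.
Step 2 — Component impedances:
  R: Z = R = 50 Ω
  C: Z = 1/(jωC) = -j/(ω·C) = 0 - j475.7 Ω
Step 3 — Series combination: Z_total = R + C = 50 - j475.7 Ω = 478.3∠-84.0° Ω.

Z = 50 - j475.7 Ω = 478.3∠-84.0° Ω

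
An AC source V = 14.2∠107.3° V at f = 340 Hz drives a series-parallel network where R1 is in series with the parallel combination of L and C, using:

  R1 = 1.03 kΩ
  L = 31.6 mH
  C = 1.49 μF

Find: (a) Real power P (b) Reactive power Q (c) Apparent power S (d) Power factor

Step 1 — Angular frequency: ω = 2π·f = 2π·340 = 2136 rad/s.
Step 2 — Component impedances:
  R1: Z = R = 1030 Ω
  L: Z = jωL = j·2136·0.0316 = 0 + j67.51 Ω
  C: Z = 1/(jωC) = -j/(ω·C) = 0 - j314.2 Ω
Step 3 — Parallel branch: L || C = 1/(1/L + 1/C) = 0 + j85.98 Ω.
Step 4 — Series with R1: Z_total = R1 + (L || C) = 1030 + j85.98 Ω = 1034∠4.8° Ω.
Step 5 — Source phasor: V = 14.2∠107.3° V = -4.223 + j13.56 V.
Step 6 — Current: I = V / Z = -0.00298 + j0.01341 A = 0.01374∠102.5° A.
Step 7 — Complex power: S = V·I* = 0.1944 + j0.01623 VA.
Step 8 — Real power: P = Re(S) = 0.1944 W.
Step 9 — Reactive power: Q = Im(S) = 0.01623 VAR.
Step 10 — Apparent power: |S| = 0.1951 VA.
Step 11 — Power factor: PF = P/|S| = 0.9965 (lagging).

(a) P = 0.1944 W  (b) Q = 0.01623 VAR  (c) S = 0.1951 VA  (d) PF = 0.9965 (lagging)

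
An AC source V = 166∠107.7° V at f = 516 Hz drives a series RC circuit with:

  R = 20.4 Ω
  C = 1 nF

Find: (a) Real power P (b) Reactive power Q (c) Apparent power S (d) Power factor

Step 1 — Angular frequency: ω = 2π·f = 2π·516 = 3242 rad/s.
Step 2 — Component impedances:
  R: Z = R = 20.4 Ω
  C: Z = 1/(jωC) = -j/(ω·C) = 0 - j3.084e+05 Ω
Step 3 — Series combination: Z_total = R + C = 20.4 - j3.084e+05 Ω = 3.084e+05∠-90.0° Ω.
Step 4 — Source phasor: V = 166∠107.7° V = -50.47 + j158.1 V.
Step 5 — Current: I = V / Z = -0.0005127 - j0.0001636 A = 0.0005382∠-162.3° A.
Step 6 — Complex power: S = V·I* = 5.909e-06 - j0.08934 VA.
Step 7 — Real power: P = Re(S) = 5.909e-06 W.
Step 8 — Reactive power: Q = Im(S) = -0.08934 VAR.
Step 9 — Apparent power: |S| = 0.08934 VA.
Step 10 — Power factor: PF = P/|S| = 6.614e-05 (leading).

(a) P = 5.909e-06 W  (b) Q = -0.08934 VAR  (c) S = 0.08934 VA  (d) PF = 6.614e-05 (leading)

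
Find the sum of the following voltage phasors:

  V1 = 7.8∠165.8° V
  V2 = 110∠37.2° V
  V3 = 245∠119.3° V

Step 1 — Convert each phasor to rectangular form:
  V1 = 7.8·(cos(165.8°) + j·sin(165.8°)) = -7.562 + j1.913 V
  V2 = 110·(cos(37.2°) + j·sin(37.2°)) = 87.62 + j66.51 V
  V3 = 245·(cos(119.3°) + j·sin(119.3°)) = -119.9 + j213.7 V
Step 2 — Sum components: V_total = -39.84 + j282.1 V.
Step 3 — Convert to polar: |V_total| = 284.9 V, ∠V_total = 98.0°.

V_total = 284.9∠98.0° V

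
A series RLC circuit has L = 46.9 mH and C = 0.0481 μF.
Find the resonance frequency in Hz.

Step 1 — Resonance condition Im(Z)=0 gives ω₀ = 1/√(LC).
Step 2 — ω₀ = 1/√(0.0469·4.81e-08) = 2.105e+04 rad/s.
Step 3 — f₀ = ω₀/(2π) = 3351 Hz.

f₀ = 3351 Hz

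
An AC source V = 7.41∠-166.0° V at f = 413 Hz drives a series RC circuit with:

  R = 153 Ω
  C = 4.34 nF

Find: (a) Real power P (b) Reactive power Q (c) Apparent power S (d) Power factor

Step 1 — Angular frequency: ω = 2π·f = 2π·413 = 2595 rad/s.
Step 2 — Component impedances:
  R: Z = R = 153 Ω
  C: Z = 1/(jωC) = -j/(ω·C) = 0 - j8.879e+04 Ω
Step 3 — Series combination: Z_total = R + C = 153 - j8.879e+04 Ω = 8.879e+04∠-89.9° Ω.
Step 4 — Source phasor: V = 7.41∠-166.0° V = -7.19 - j1.793 V.
Step 5 — Current: I = V / Z = 2.005e-05 - j8.101e-05 A = 8.345e-05∠-76.1° A.
Step 6 — Complex power: S = V·I* = 1.066e-06 - j0.0006184 VA.
Step 7 — Real power: P = Re(S) = 1.066e-06 W.
Step 8 — Reactive power: Q = Im(S) = -0.0006184 VAR.
Step 9 — Apparent power: |S| = 0.0006184 VA.
Step 10 — Power factor: PF = P/|S| = 0.001723 (leading).

(a) P = 1.066e-06 W  (b) Q = -0.0006184 VAR  (c) S = 0.0006184 VA  (d) PF = 0.001723 (leading)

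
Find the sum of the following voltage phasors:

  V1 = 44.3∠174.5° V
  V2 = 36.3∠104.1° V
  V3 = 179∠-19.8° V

Step 1 — Convert each phasor to rectangular form:
  V1 = 44.3·(cos(174.5°) + j·sin(174.5°)) = -44.1 + j4.246 V
  V2 = 36.3·(cos(104.1°) + j·sin(104.1°)) = -8.843 + j35.21 V
  V3 = 179·(cos(-19.8°) + j·sin(-19.8°)) = 168.4 - j60.63 V
Step 2 — Sum components: V_total = 115.5 - j21.18 V.
Step 3 — Convert to polar: |V_total| = 117.4 V, ∠V_total = -10.4°.

V_total = 117.4∠-10.4° V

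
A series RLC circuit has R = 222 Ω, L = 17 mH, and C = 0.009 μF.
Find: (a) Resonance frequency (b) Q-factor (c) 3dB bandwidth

Step 1 — Resonance condition Im(Z)=0 gives ω₀ = 1/√(LC).
Step 2 — ω₀ = 1/√(0.017·9e-09) = 8.085e+04 rad/s.
Step 3 — f₀ = ω₀/(2π) = 1.287e+04 Hz.
Step 4 — Series Q: Q = ω₀L/R = 8.085e+04·0.017/222 = 6.191.
Step 5 — 3dB bandwidth: Δω = ω₀/Q = 1.306e+04 rad/s; BW = Δω/(2π) = 2078 Hz.

(a) f₀ = 1.287e+04 Hz  (b) Q = 6.191  (c) BW = 2078 Hz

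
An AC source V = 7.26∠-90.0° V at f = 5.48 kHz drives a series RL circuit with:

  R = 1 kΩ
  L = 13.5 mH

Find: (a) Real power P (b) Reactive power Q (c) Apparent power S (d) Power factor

Step 1 — Angular frequency: ω = 2π·f = 2π·5480 = 3.443e+04 rad/s.
Step 2 — Component impedances:
  R: Z = R = 1000 Ω
  L: Z = jωL = j·3.443e+04·0.0135 = 0 + j464.8 Ω
Step 3 — Series combination: Z_total = R + L = 1000 + j464.8 Ω = 1103∠24.9° Ω.
Step 4 — Source phasor: V = 7.26∠-90.0° V = 0 - j7.26 V.
Step 5 — Current: I = V / Z = -0.002775 - j0.00597 A = 0.006584∠-114.9° A.
Step 6 — Complex power: S = V·I* = 0.04334 + j0.02015 VA.
Step 7 — Real power: P = Re(S) = 0.04334 W.
Step 8 — Reactive power: Q = Im(S) = 0.02015 VAR.
Step 9 — Apparent power: |S| = 0.0478 VA.
Step 10 — Power factor: PF = P/|S| = 0.9068 (lagging).

(a) P = 0.04334 W  (b) Q = 0.02015 VAR  (c) S = 0.0478 VA  (d) PF = 0.9068 (lagging)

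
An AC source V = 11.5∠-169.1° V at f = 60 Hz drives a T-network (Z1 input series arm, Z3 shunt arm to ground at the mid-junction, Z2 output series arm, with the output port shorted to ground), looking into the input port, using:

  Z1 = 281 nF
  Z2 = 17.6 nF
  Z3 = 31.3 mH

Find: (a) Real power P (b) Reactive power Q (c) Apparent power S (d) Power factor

Step 1 — Angular frequency: ω = 2π·f = 2π·60 = 377 rad/s.
Step 2 — Component impedances:
  Z1: Z = 1/(jωC) = -j/(ω·C) = 0 - j9440 Ω
  Z2: Z = 1/(jωC) = -j/(ω·C) = 0 - j1.507e+05 Ω
  Z3: Z = jωL = j·377·0.0313 = 0 + j11.8 Ω
Step 3 — With the output port shorted to ground, the output series arm Z2 runs from the junction to ground; the shunt arm Z3 also runs from the junction to ground. They appear in parallel: Z3 || Z2 = 0 + j11.8 Ω.
Step 4 — Series with input arm Z1: Z_in = Z1 + (Z3 || Z2) = 0 - j9428 Ω = 9428∠-90.0° Ω.
Step 5 — Source phasor: V = 11.5∠-169.1° V = -11.29 - j2.175 V.
Step 6 — Current: I = V / Z = 0.0002307 - j0.001198 A = 0.00122∠-79.1° A.
Step 7 — Complex power: S = V·I* = 0 - j0.01403 VA.
Step 8 — Real power: P = Re(S) = 0 W.
Step 9 — Reactive power: Q = Im(S) = -0.01403 VAR.
Step 10 — Apparent power: |S| = 0.01403 VA.
Step 11 — Power factor: PF = P/|S| = 0 (leading).

(a) P = 0 W  (b) Q = -0.01403 VAR  (c) S = 0.01403 VA  (d) PF = 0 (leading)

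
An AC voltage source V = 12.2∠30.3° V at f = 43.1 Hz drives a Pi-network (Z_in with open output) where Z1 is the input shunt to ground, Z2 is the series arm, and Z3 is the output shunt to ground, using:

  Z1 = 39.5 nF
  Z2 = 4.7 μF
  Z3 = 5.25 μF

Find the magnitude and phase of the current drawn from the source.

Step 1 — Angular frequency: ω = 2π·f = 2π·43.1 = 270.8 rad/s.
Step 2 — Component impedances:
  Z1: Z = 1/(jωC) = -j/(ω·C) = 0 - j9.349e+04 Ω
  Z2: Z = 1/(jωC) = -j/(ω·C) = 0 - j785.7 Ω
  Z3: Z = 1/(jωC) = -j/(ω·C) = 0 - j703.4 Ω
Step 3 — With open output, the series arm Z2 and the output shunt Z3 appear in series to ground: Z2 + Z3 = 0 - j1489 Ω.
Step 4 — Parallel with input shunt Z1: Z_in = Z1 || (Z2 + Z3) = 0 - j1466 Ω = 1466∠-90.0° Ω.
Step 5 — Source phasor: V = 12.2∠30.3° V = 10.53 + j6.155 V.
Step 6 — Ohm's law: I = V / Z_total = (10.53 + j6.155) / (0 - j1466) = -0.0042 + j0.007187 A.
Step 7 — Convert to polar: |I| = 0.008324 A, ∠I = 120.3°.

I = 0.008324∠120.3° A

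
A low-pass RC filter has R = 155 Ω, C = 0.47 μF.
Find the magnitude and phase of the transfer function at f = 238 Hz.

Step 1 — Angular frequency: ω = 2π·238 = 1495 rad/s.
Step 2 — Transfer function: H(jω) = 1/(1 + jωRC).
Step 3 — Denominator: 1 + jωRC = 1 + j·1495·155·4.7e-07 = 1 + j0.1089.
Step 4 — H = 0.9883 - j0.1077.
Step 5 — Magnitude: |H| = 0.9941 (-0.1 dB); phase: φ = -6.2°.

|H| = 0.9941 (-0.1 dB), φ = -6.2°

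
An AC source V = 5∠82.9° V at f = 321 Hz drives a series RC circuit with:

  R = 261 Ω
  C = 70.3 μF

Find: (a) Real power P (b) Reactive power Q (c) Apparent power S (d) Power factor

Step 1 — Angular frequency: ω = 2π·f = 2π·321 = 2017 rad/s.
Step 2 — Component impedances:
  R: Z = R = 261 Ω
  C: Z = 1/(jωC) = -j/(ω·C) = 0 - j7.053 Ω
Step 3 — Series combination: Z_total = R + C = 261 - j7.053 Ω = 261.1∠-1.5° Ω.
Step 4 — Source phasor: V = 5∠82.9° V = 0.618 + j4.962 V.
Step 5 — Current: I = V / Z = 0.001853 + j0.01906 A = 0.01915∠84.4° A.
Step 6 — Complex power: S = V·I* = 0.09572 - j0.002586 VA.
Step 7 — Real power: P = Re(S) = 0.09572 W.
Step 8 — Reactive power: Q = Im(S) = -0.002586 VAR.
Step 9 — Apparent power: |S| = 0.09575 VA.
Step 10 — Power factor: PF = P/|S| = 0.9996 (leading).

(a) P = 0.09572 W  (b) Q = -0.002586 VAR  (c) S = 0.09575 VA  (d) PF = 0.9996 (leading)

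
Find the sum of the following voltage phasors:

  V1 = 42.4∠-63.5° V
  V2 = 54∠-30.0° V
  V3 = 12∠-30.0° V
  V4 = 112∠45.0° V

Step 1 — Convert each phasor to rectangular form:
  V1 = 42.4·(cos(-63.5°) + j·sin(-63.5°)) = 18.92 - j37.95 V
  V2 = 54·(cos(-30.0°) + j·sin(-30.0°)) = 46.77 - j27 V
  V3 = 12·(cos(-30.0°) + j·sin(-30.0°)) = 10.39 - j6 V
  V4 = 112·(cos(45.0°) + j·sin(45.0°)) = 79.2 + j79.2 V
Step 2 — Sum components: V_total = 155.3 + j8.251 V.
Step 3 — Convert to polar: |V_total| = 155.5 V, ∠V_total = 3.0°.

V_total = 155.5∠3.0° V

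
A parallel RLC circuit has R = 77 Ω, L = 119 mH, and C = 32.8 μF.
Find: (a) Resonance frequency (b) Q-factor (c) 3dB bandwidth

Step 1 — Resonance: ω₀ = 1/√(LC) = 1/√(0.119·3.28e-05) = 506.2 rad/s.
Step 2 — f₀ = ω₀/(2π) = 80.56 Hz.
Step 3 — Parallel Q: Q = R/(ω₀L) = 77/(506.2·0.119) = 1.278.
Step 4 — Bandwidth: Δω = ω₀/Q = 395.9 rad/s; BW = Δω/(2π) = 63.02 Hz.

(a) f₀ = 80.56 Hz  (b) Q = 1.278  (c) BW = 63.02 Hz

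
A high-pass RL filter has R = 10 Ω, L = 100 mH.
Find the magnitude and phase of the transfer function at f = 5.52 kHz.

Step 1 — Angular frequency: ω = 2π·5520 = 3.468e+04 rad/s.
Step 2 — Transfer function: H(jω) = jωL/(R + jωL).
Step 3 — Numerator jωL = j·3468; denominator R + jωL = 10 + j3468.
Step 4 — H = 1 + j0.002883.
Step 5 — Magnitude: |H| = 1 (-0.0 dB); phase: φ = 0.2°.

|H| = 1 (-0.0 dB), φ = 0.2°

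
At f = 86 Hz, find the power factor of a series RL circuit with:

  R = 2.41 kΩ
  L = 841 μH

Step 1 — Angular frequency: ω = 2π·f = 2π·86 = 540.4 rad/s.
Step 2 — Component impedances:
  R: Z = R = 2410 Ω
  L: Z = jωL = j·540.4·0.000841 = 0 + j0.4544 Ω
Step 3 — Series combination: Z_total = R + L = 2410 + j0.4544 Ω = 2410∠0.0° Ω.
Step 4 — Power factor: PF = cos(φ) = Re(Z)/|Z| = 2410/2410 = 1.
Step 5 — Type: Im(Z) = 0.4544 ⇒ lagging (phase φ = 0.0°).

PF = 1 (lagging, φ = 0.0°)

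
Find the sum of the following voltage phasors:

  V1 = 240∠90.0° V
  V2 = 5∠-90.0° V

Step 1 — Convert each phasor to rectangular form:
  V1 = 240·(cos(90.0°) + j·sin(90.0°)) = 0 + j240 V
  V2 = 5·(cos(-90.0°) + j·sin(-90.0°)) = 0 - j5 V
Step 2 — Sum components: V_total = 0 + j235 V.
Step 3 — Convert to polar: |V_total| = 235 V, ∠V_total = 90.0°.

V_total = 235∠90.0° V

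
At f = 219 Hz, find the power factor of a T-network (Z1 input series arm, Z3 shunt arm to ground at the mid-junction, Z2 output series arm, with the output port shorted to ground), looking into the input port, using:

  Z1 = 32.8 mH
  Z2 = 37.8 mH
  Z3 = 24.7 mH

Step 1 — Angular frequency: ω = 2π·f = 2π·219 = 1376 rad/s.
Step 2 — Component impedances:
  Z1: Z = jωL = j·1376·0.0328 = 0 + j45.13 Ω
  Z2: Z = jωL = j·1376·0.0378 = 0 + j52.01 Ω
  Z3: Z = jωL = j·1376·0.0247 = 0 + j33.99 Ω
Step 3 — With the output port shorted to ground, the output series arm Z2 runs from the junction to ground; the shunt arm Z3 also runs from the junction to ground. They appear in parallel: Z3 || Z2 = 0 + j20.56 Ω.
Step 4 — Series with input arm Z1: Z_in = Z1 + (Z3 || Z2) = 0 + j65.69 Ω = 65.69∠90.0° Ω.
Step 5 — Power factor: PF = cos(φ) = Re(Z)/|Z| = 0/65.69 = 0.
Step 6 — Type: Im(Z) = 65.69 ⇒ lagging (phase φ = 90.0°).

PF = 0 (lagging, φ = 90.0°)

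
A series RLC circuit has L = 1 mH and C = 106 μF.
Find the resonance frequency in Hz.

Step 1 — Resonance condition Im(Z)=0 gives ω₀ = 1/√(LC).
Step 2 — ω₀ = 1/√(0.001·0.000106) = 3071 rad/s.
Step 3 — f₀ = ω₀/(2π) = 488.8 Hz.

f₀ = 488.8 Hz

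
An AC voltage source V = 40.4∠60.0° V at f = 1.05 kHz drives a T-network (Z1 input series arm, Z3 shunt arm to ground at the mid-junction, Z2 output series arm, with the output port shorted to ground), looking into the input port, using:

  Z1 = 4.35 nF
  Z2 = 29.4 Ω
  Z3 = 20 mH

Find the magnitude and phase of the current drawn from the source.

Step 1 — Angular frequency: ω = 2π·f = 2π·1050 = 6597 rad/s.
Step 2 — Component impedances:
  Z1: Z = 1/(jωC) = -j/(ω·C) = 0 - j3.485e+04 Ω
  Z2: Z = R = 29.4 Ω
  Z3: Z = jωL = j·6597·0.02 = 0 + j131.9 Ω
Step 3 — With the output port shorted to ground, the output series arm Z2 runs from the junction to ground; the shunt arm Z3 also runs from the junction to ground. They appear in parallel: Z3 || Z2 = 28.01 + j6.241 Ω.
Step 4 — Series with input arm Z1: Z_in = Z1 + (Z3 || Z2) = 28.01 - j3.484e+04 Ω = 3.484e+04∠-90.0° Ω.
Step 5 — Source phasor: V = 40.4∠60.0° V = 20.2 + j34.99 V.
Step 6 — Ohm's law: I = V / Z_total = (20.2 + j34.99) / (28.01 - j3.484e+04) = -0.001004 + j0.0005806 A.
Step 7 — Convert to polar: |I| = 0.00116 A, ∠I = 150.0°.

I = 0.00116∠150.0° A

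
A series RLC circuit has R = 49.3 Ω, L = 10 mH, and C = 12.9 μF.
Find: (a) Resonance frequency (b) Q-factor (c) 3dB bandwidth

Step 1 — Resonance: ω₀ = 1/√(LC) = 1/√(0.01·1.29e-05) = 2784 rad/s.
Step 2 — f₀ = ω₀/(2π) = 443.1 Hz.
Step 3 — Series Q: Q = ω₀L/R = 2784·0.01/49.3 = 0.5648.
Step 4 — Bandwidth: Δω = ω₀/Q = 4930 rad/s; BW = Δω/(2π) = 784.6 Hz.

(a) f₀ = 443.1 Hz  (b) Q = 0.5648  (c) BW = 784.6 Hz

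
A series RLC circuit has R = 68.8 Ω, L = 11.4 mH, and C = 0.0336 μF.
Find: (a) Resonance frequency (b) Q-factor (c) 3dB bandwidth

Step 1 — Resonance: ω₀ = 1/√(LC) = 1/√(0.0114·3.36e-08) = 5.109e+04 rad/s.
Step 2 — f₀ = ω₀/(2π) = 8132 Hz.
Step 3 — Series Q: Q = ω₀L/R = 5.109e+04·0.0114/68.8 = 8.466.
Step 4 — Bandwidth: Δω = ω₀/Q = 6035 rad/s; BW = Δω/(2π) = 960.5 Hz.

(a) f₀ = 8132 Hz  (b) Q = 8.466  (c) BW = 960.5 Hz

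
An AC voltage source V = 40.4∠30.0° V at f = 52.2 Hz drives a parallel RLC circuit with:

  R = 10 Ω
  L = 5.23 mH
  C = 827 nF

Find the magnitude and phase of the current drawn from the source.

Step 1 — Angular frequency: ω = 2π·f = 2π·52.2 = 328 rad/s.
Step 2 — Component impedances:
  R: Z = R = 10 Ω
  L: Z = jωL = j·328·0.00523 = 0 + j1.715 Ω
  C: Z = 1/(jωC) = -j/(ω·C) = 0 - j3687 Ω
Step 3 — Parallel combination: 1/Z_total = 1/R + 1/L + 1/C; Z_total = 0.2861 + j1.667 Ω = 1.691∠80.3° Ω.
Step 4 — Source phasor: V = 40.4∠30.0° V = 34.99 + j20.2 V.
Step 5 — Ohm's law: I = V / Z_total = (34.99 + j20.2) / (0.2861 + j1.667) = 15.27 - j18.37 A.
Step 6 — Convert to polar: |I| = 23.89 A, ∠I = -50.3°.

I = 23.89∠-50.3° A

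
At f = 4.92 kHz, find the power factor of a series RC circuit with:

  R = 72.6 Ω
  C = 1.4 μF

Step 1 — Angular frequency: ω = 2π·f = 2π·4920 = 3.091e+04 rad/s.
Step 2 — Component impedances:
  R: Z = R = 72.6 Ω
  C: Z = 1/(jωC) = -j/(ω·C) = 0 - j23.11 Ω
Step 3 — Series combination: Z_total = R + C = 72.6 - j23.11 Ω = 76.19∠-17.7° Ω.
Step 4 — Power factor: PF = cos(φ) = Re(Z)/|Z| = 72.6/76.19 = 0.9529.
Step 5 — Type: Im(Z) = -23.11 ⇒ leading (phase φ = -17.7°).

PF = 0.9529 (leading, φ = -17.7°)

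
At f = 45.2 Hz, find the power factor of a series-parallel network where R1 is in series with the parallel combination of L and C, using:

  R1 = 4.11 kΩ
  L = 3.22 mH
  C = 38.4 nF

Step 1 — Angular frequency: ω = 2π·f = 2π·45.2 = 284 rad/s.
Step 2 — Component impedances:
  R1: Z = R = 4110 Ω
  L: Z = jωL = j·284·0.00322 = 0 + j0.9145 Ω
  C: Z = 1/(jωC) = -j/(ω·C) = 0 - j9.17e+04 Ω
Step 3 — Parallel branch: L || C = 1/(1/L + 1/C) = 0 + j0.9145 Ω.
Step 4 — Series with R1: Z_total = R1 + (L || C) = 4110 + j0.9145 Ω = 4110∠0.0° Ω.
Step 5 — Power factor: PF = cos(φ) = Re(Z)/|Z| = 4110/4110 = 1.
Step 6 — Type: Im(Z) = 0.9145 ⇒ lagging (phase φ = 0.0°).

PF = 1 (lagging, φ = 0.0°)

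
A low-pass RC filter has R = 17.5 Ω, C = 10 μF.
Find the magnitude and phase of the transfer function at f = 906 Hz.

Step 1 — Angular frequency: ω = 2π·906 = 5693 rad/s.
Step 2 — Transfer function: H(jω) = 1/(1 + jωRC).
Step 3 — Denominator: 1 + jωRC = 1 + j·5693·17.5·1e-05 = 1 + j0.9962.
Step 4 — H = 0.5019 - j0.5.
Step 5 — Magnitude: |H| = 0.7085 (-3.0 dB); phase: φ = -44.9°.

|H| = 0.7085 (-3.0 dB), φ = -44.9°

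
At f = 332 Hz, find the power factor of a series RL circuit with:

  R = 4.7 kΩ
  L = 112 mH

Step 1 — Angular frequency: ω = 2π·f = 2π·332 = 2086 rad/s.
Step 2 — Component impedances:
  R: Z = R = 4700 Ω
  L: Z = jωL = j·2086·0.112 = 0 + j233.6 Ω
Step 3 — Series combination: Z_total = R + L = 4700 + j233.6 Ω = 4706∠2.8° Ω.
Step 4 — Power factor: PF = cos(φ) = Re(Z)/|Z| = 4700/4705.8 = 0.9988.
Step 5 — Type: Im(Z) = 233.6 ⇒ lagging (phase φ = 2.8°).

PF = 0.9988 (lagging, φ = 2.8°)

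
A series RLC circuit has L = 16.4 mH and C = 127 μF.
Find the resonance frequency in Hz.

Step 1 — Resonance condition Im(Z)=0 gives ω₀ = 1/√(LC).
Step 2 — ω₀ = 1/√(0.0164·0.000127) = 692.9 rad/s.
Step 3 — f₀ = ω₀/(2π) = 110.3 Hz.

f₀ = 110.3 Hz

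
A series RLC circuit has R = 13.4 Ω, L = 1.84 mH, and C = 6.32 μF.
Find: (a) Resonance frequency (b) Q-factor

Step 1 — Resonance condition Im(Z)=0 gives ω₀ = 1/√(LC).
Step 2 — ω₀ = 1/√(0.00184·6.32e-06) = 9273 rad/s.
Step 3 — f₀ = ω₀/(2π) = 1476 Hz.
Step 4 — Series Q: Q = ω₀L/R = 9273·0.00184/13.4 = 1.273.

(a) f₀ = 1476 Hz  (b) Q = 1.273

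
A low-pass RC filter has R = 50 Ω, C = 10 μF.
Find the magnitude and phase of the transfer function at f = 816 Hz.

Step 1 — Angular frequency: ω = 2π·816 = 5127 rad/s.
Step 2 — Transfer function: H(jω) = 1/(1 + jωRC).
Step 3 — Denominator: 1 + jωRC = 1 + j·5127·50·1e-05 = 1 + j2.564.
Step 4 — H = 0.1321 - j0.3386.
Step 5 — Magnitude: |H| = 0.3634 (-8.8 dB); phase: φ = -68.7°.

|H| = 0.3634 (-8.8 dB), φ = -68.7°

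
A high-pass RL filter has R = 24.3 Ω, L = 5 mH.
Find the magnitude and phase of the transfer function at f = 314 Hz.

Step 1 — Angular frequency: ω = 2π·314 = 1973 rad/s.
Step 2 — Transfer function: H(jω) = jωL/(R + jωL).
Step 3 — Numerator jωL = j·9.865; denominator R + jωL = 24.3 + j9.865.
Step 4 — H = 0.1415 + j0.3485.
Step 5 — Magnitude: |H| = 0.3761 (-8.5 dB); phase: φ = 67.9°.

|H| = 0.3761 (-8.5 dB), φ = 67.9°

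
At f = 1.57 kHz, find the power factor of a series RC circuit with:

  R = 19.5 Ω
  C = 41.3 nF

Step 1 — Angular frequency: ω = 2π·f = 2π·1570 = 9865 rad/s.
Step 2 — Component impedances:
  R: Z = R = 19.5 Ω
  C: Z = 1/(jωC) = -j/(ω·C) = 0 - j2455 Ω
Step 3 — Series combination: Z_total = R + C = 19.5 - j2455 Ω = 2455∠-89.5° Ω.
Step 4 — Power factor: PF = cos(φ) = Re(Z)/|Z| = 19.5/2454.6 = 0.007944.
Step 5 — Type: Im(Z) = -2455 ⇒ leading (phase φ = -89.5°).

PF = 0.007944 (leading, φ = -89.5°)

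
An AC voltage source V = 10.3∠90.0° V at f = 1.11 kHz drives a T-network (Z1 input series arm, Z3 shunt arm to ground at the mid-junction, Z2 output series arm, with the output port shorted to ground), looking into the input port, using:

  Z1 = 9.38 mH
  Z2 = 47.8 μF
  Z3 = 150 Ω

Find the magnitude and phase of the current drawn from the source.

Step 1 — Angular frequency: ω = 2π·f = 2π·1110 = 6974 rad/s.
Step 2 — Component impedances:
  Z1: Z = jωL = j·6974·0.00938 = 0 + j65.42 Ω
  Z2: Z = 1/(jωC) = -j/(ω·C) = 0 - j3 Ω
  Z3: Z = R = 150 Ω
Step 3 — With the output port shorted to ground, the output series arm Z2 runs from the junction to ground; the shunt arm Z3 also runs from the junction to ground. They appear in parallel: Z3 || Z2 = 0.05996 - j2.998 Ω.
Step 4 — Series with input arm Z1: Z_in = Z1 + (Z3 || Z2) = 0.05996 + j62.42 Ω = 62.42∠89.9° Ω.
Step 5 — Source phasor: V = 10.3∠90.0° V = 0 + j10.3 V.
Step 6 — Ohm's law: I = V / Z_total = (0 + j10.3) / (0.05996 + j62.42) = 0.165 + j0.0001585 A.
Step 7 — Convert to polar: |I| = 0.165 A, ∠I = 0.1°.

I = 0.165∠0.1° A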